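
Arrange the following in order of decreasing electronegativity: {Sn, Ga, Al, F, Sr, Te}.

F, Te, Sn, Ga, Al, Sr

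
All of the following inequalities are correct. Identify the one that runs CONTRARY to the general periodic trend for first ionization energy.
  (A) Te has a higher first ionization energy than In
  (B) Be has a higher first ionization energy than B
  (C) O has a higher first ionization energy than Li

The general trend: first ionization energy increases across a period and decreases down a group.
(A) Te (period 5, group 16) vs In (period 5, group 13): the stated order agrees with the simple trend.
(B) Be (period 2, group 2) vs B (period 2, group 13): the stated order contradicts the simple trend.
(C) O (period 2, group 16) vs Li (period 2, group 1): the stated order agrees with the simple trend.
The exception is (B): removing B's lone 2p electron is easier than breaking Be's filled 2s².

(B)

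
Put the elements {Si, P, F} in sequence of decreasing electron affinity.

F > Si > P

F is in period 2, group 17; Si is in period 3, group 14; P is in period 3, group 15.
Adding an electron releases more energy for atoms nearer the top right (short of the noble gases).
These span different periods and groups, so the two trends combine.
Si > P: this pair runs against the simple trend — see the exception note.
F > Si: both effects reinforce here, so F is clearly the higher of the two.
Note the exception: Si has a higher electron affinity than P, contrary to the simple trend — adding an electron to P's half-filled 3p³ is unfavourable, so Si (3p²) has the more exothermic EA.
Tabulated electron affinity (kJ/mol): F 328, Si 134, P 72.
So from highest to lowest: F > Si > P.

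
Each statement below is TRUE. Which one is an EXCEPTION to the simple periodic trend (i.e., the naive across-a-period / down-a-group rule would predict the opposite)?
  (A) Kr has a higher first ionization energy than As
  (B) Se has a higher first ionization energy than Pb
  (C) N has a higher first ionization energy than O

(C)

The general trend: first ionization energy increases across a period and decreases down a group.
(A) Kr (period 4, group 18) vs As (period 4, group 15): the stated order agrees with the simple trend.
(B) Se (period 4, group 16) vs Pb (period 6, group 14): the stated order agrees with the simple trend.
(C) N (period 2, group 15) vs O (period 2, group 16): the stated order contradicts the simple trend.
The exception is (C): pairing an electron in O's 2p⁴ costs repulsion energy, so O ionizes more easily than half-filled N (2p³).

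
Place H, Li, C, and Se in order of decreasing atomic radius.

H is in period 1, group 1; Li is in period 2, group 1; C is in period 2, group 14; Se is in period 4, group 16.
Across a period the added protons contract the valence shell; down a group each new principal shell makes the atom larger.
Here both period and group differ, so the two effects have to be weighed against each other.
C > H: period and group pull opposite ways; the down-group shift dominates (75 vs 32 pm).
Se > C: the two effects oppose for this pair; the down-group effect wins (116 vs 75 pm).
Li > Se: period and group pull opposite ways; the across-period shift dominates (133 vs 116 pm).
Approximate values (pm): H 32, Li 133, C 75, Se 116.
So from largest to smallest: Li > Se > C > H.

Li > Se > C > H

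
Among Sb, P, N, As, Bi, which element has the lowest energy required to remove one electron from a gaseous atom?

Bi

N is in period 2, group 15; P is in period 3, group 15; As is in period 4, group 15; Sb is in period 5, group 15; Bi is in period 6, group 15.
IE₁ increases left→right with effective nuclear charge and decreases top→bottom as the valence shell moves farther out.
All are in group 15, so first ionization energy increases up the group.
The lowest energy required to remove one electron from a gaseous atom among these belongs to Bi.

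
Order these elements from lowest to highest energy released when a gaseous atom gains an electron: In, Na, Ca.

Ca < In < Na

Na is in period 3, group 1; Ca is in period 4, group 2; In is in period 5, group 13.
Atoms with high Z_eff and room in the valence shell (especially the halogens) have the most exothermic electron affinities.
These sit on a diagonal, where the across-period and down-group effects partly cancel.
In > Ca: the two effects oppose for this pair; the across-period effect wins (29 vs 2 kJ/mol).
Na > In: period and group pull opposite ways; the down-group shift dominates (53 vs 29 kJ/mol).
Approximate values (kJ/mol): Na 53, Ca 2, In 29.
So from lowest to highest: Ca < In < Na.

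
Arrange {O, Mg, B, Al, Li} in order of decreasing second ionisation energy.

After 1 electron has been removed, what remains? O⁺ still has 5 valence electrons; Mg⁺ still has 1 valence electron; B⁺ still has 2 valence electrons; Al⁺ still has 2 valence electrons; Li⁺ is the bare [He] core.
Pulling an electron out of a noble-gas core costs far more than removing a remaining valence electron, so Li sits at the high end of IE_2.
Valence configurations: O⁺ [He]2s²2p³, Mg⁺ [Ne]3s¹, B⁺ [He]2s², Al⁺ [Ne]3s².
Approximate IE_2 values (kJ/mol): O 3388, Mg 1451, B 2427, Al 1817, Li 7298.
So the second ionization energies run Mg < Al < B < O < Li.

Li, O, B, Al, Mg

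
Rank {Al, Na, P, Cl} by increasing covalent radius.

Cl, P, Al, Na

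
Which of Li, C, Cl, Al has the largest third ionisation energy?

Li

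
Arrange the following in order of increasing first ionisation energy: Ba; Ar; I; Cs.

Cs < Ba < I < Ar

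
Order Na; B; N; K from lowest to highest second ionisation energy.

B < N < K < Na

Consider each +1 ion: Na⁺ is the bare [Ne] core; B⁺ still has 2 valence electrons; N⁺ still has 4 valence electrons; K⁺ is the bare [Ar] core.
Pulling an electron out of a noble-gas core costs far more than removing a remaining valence electron, so K and Na sit at the high end of IE_2.
Valence configurations: B⁺ [He]2s², N⁺ [He]2s²2p².
Tabulated IE_2 (kJ/mol): Na 4562, B 2427, N 2856, K 3052.
Overall IE_2 order: B < N < K < Na.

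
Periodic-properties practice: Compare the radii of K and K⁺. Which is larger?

Forming K⁺ removes 1 electron from K. Fewer electrons for the same nuclear charge means less shielding and a higher Z_eff on the remaining electrons, and for main-group metals the entire outer shell is lost.
A cation is smaller than its parent atom: K⁺ < K.

K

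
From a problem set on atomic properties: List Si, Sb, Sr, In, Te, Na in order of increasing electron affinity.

Sr < In < Na < Sb < Si < Te

Na is in period 3, group 1; Si is in period 3, group 14; Sr is in period 5, group 2; In is in period 5, group 13; Sb is in period 5, group 15; Te is in period 5, group 16.
Atoms with high Z_eff and room in the valence shell (especially the halogens) have the most exothermic electron affinities.
These span different periods and groups, so the two trends combine.
In > Sr: both are in period 5; the period trend gives In the larger value.
Na > In: period and group pull opposite ways; the down-group shift dominates (53 vs 29 kJ/mol).
Sb > Na: period and group pull opposite ways; the across-period shift dominates (103 vs 53 kJ/mol).
Si > Sb: period and group pull opposite ways; the down-group shift dominates (134 vs 103 kJ/mol).
Te > Si: the two effects oppose for this pair; the across-period effect wins (190 vs 134 kJ/mol).
Tabulated electron affinity (kJ/mol): Na 53, Si 134, Sr 5, In 29, Sb 103, Te 190.
So from lowest to highest: Sr < In < Na < Sb < Si < Te.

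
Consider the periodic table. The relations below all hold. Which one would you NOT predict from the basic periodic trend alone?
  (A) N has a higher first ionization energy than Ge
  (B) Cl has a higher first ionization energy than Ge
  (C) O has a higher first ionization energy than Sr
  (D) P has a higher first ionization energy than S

(D)

The general trend: first ionization energy increases across a period and decreases down a group.
(A) N (period 2, group 15) vs Ge (period 4, group 14): the stated order agrees with the simple trend.
(B) Cl (period 3, group 17) vs Ge (period 4, group 14): the stated order agrees with the simple trend.
(C) O (period 2, group 16) vs Sr (period 5, group 2): the stated order agrees with the simple trend.
(D) P (period 3, group 15) vs S (period 3, group 16): the stated order contradicts the simple trend.
The exception is (D): S (3p⁴) ionizes more easily than half-filled P (3p³) because the paired 3p electron in S is pushed out by e⁻–e⁻ repulsion.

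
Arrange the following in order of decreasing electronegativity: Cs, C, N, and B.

B is in period 2, group 13; C is in period 2, group 14; N is in period 2, group 15; Cs is in period 6, group 1.
EN rises left→right (higher Z_eff, smaller atoms) and falls top→bottom (larger, more shielded atoms).
Here both period and group differ, so the two effects have to be weighed against each other.
B > Cs: relative to Cs, both the across-period and down-group shifts push B's electronegativity up.
C > B: both are in period 2; the period trend gives C the larger value.
N > C: N lies to the right of C in period 2, so the across-period effect alone puts N higher.
Approximate values (Pauling): B 2.04, C 2.55, N 3.04, Cs 0.79.
So from highest to lowest: N > C > B > Cs.

N > C > B > Cs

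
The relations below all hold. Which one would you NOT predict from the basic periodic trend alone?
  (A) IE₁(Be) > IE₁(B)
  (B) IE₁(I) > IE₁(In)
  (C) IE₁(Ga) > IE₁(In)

(A)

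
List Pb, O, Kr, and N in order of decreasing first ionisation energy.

N, Kr, O, Pb

N is in period 2, group 15; O is in period 2, group 16; Kr is in period 4, group 18; Pb is in period 6, group 14.
Removing the outermost electron gets harder across a period and easier down a group.
Neither a single period nor a single group — weigh both effects.
O > Pb: both effects reinforce here, so O is clearly the higher of the two.
Kr > O: period and group pull opposite ways; the across-period shift dominates (1351 vs 1314 kJ/mol).
N > Kr: period and group pull opposite ways; the down-group shift dominates (1402 vs 1351 kJ/mol).
Note the exception: N has a higher first ionization energy than O, contrary to the simple trend — pairing an electron in O's 2p⁴ costs repulsion energy, so O ionizes more easily than half-filled N (2p³).
Approximate values (kJ/mol): N 1402, O 1314, Kr 1351, Pb 716.
So from highest to lowest: N > Kr > O > Pb.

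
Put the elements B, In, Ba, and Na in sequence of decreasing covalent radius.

B is in period 2, group 13; Na is in period 3, group 1; In is in period 5, group 13; Ba is in period 6, group 2.
Moving right in a period, electrons are added to the same shell under a stronger nuclear pull, so atoms get smaller; moving down, a new shell is opened and atoms get larger.
Neither a single period nor a single group — weigh both effects.
In > B: they share group 13; the group trend gives In the larger value.
Na > In: the two effects oppose for this pair; the across-period effect wins (155 vs 142 pm).
Ba > Na: period and group pull opposite ways; the down-group shift dominates (196 vs 155 pm).
Approximate values (pm): B 85, Na 155, In 142, Ba 196.
So from largest to smallest: Ba > Na > In > B.

Ba, Na, In, B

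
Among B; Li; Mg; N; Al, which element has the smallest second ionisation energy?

IE_2 is the cost of taking one more electron from the +1 cation: B⁺ still has 2 valence electrons; Li⁺ is the bare [He] core; Mg⁺ still has 1 valence electron; N⁺ still has 4 valence electrons; Al⁺ still has 2 valence electrons.
Breaking into a closed-shell core is much more expensive than removing a leftover valence electron — Li has the largest IE_2 here.
Valence configurations: B⁺ [He]2s², Mg⁺ [Ne]3s¹, N⁺ [He]2s²2p², Al⁺ [Ne]3s².
The numbers (kJ/mol): B 2427, Li 7298, Mg 1451, N 2856, Al 1817.
So the second ionization energies run Mg < Al < B < N < Li.

Mg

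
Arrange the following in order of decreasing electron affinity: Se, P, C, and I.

I, Se, C, P

C is in period 2, group 14; P is in period 3, group 15; Se is in period 4, group 16; I is in period 5, group 17.
Adding an electron releases more energy for atoms nearer the top right (short of the noble gases).
These sit on a diagonal, where the across-period and down-group effects partly cancel.
C > P: the two effects oppose for this pair; the down-group effect wins (122 vs 72 kJ/mol).
Se > C: period and group pull opposite ways; the across-period shift dominates (195 vs 122 kJ/mol).
I > Se: the two effects oppose for this pair; the across-period effect wins (295 vs 195 kJ/mol).
Tabulated electron affinity (kJ/mol): C 122, P 72, Se 195, I 295.
So from highest to lowest: I > Se > C > P.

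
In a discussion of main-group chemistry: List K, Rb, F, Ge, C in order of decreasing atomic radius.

C is in period 2, group 14; F is in period 2, group 17; K is in period 4, group 1; Ge is in period 4, group 14; Rb is in period 5, group 1.
Atomic radius shrinks across a period as nuclear charge pulls the same shell inward, and grows down a group as new shells are added.
Here both period and group differ, so the two effects have to be weighed against each other.
C > F: both are in period 2; the period trend gives C the larger value.
Ge > C: they share group 14; the group trend gives Ge the larger value.
K > Ge: K lies to the left of Ge in period 4, so the across-period effect alone puts K larger.
Rb > K: they share group 1; the group trend gives Rb the larger value.
Tabulated atomic radius (pm): C 75, F 64, K 196, Ge 121, Rb 210.
So from largest to smallest: Rb > K > Ge > C > F.

Rb, K, Ge, C, F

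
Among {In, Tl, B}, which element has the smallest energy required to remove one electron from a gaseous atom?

B is in period 2, group 13; In is in period 5, group 13; Tl is in period 6, group 13.
Across a period the outer electron is held more tightly (higher IE₁); down a group it sits in a higher shell, more shielded, and comes off more easily.
All are in group 13; the group trend (first ionization energy increases up the group) applies, with the exception below.
Note the exception: Tl has a higher first ionization energy than In, contrary to the simple trend — relativistic 6s stabilisation and poor 4f/5d shielding distort the trend for the heavy p-block elements.
Approximate values (kJ/mol): B 801, In 558, Tl 589.
The smallest energy required to remove one electron from a gaseous atom among these belongs to In.

In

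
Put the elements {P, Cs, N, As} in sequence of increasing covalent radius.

N is in period 2, group 15; P is in period 3, group 15; As is in period 4, group 15; Cs is in period 6, group 1.
Moving right in a period, electrons are added to the same shell under a stronger nuclear pull, so atoms get smaller; moving down, a new shell is opened and atoms get larger.
These span different periods and groups, so the two trends combine.
P > N: they share group 15; the group trend gives P the larger value.
As > P: As sits below P in group 15, so the down-group effect alone puts As larger.
Cs > As: both effects reinforce here, so Cs is clearly the larger of the two.
Tabulated atomic radius (pm): N 71, P 111, As 121, Cs 232.
So from smallest to largest: N < P < As < Cs.

N < P < As < Cs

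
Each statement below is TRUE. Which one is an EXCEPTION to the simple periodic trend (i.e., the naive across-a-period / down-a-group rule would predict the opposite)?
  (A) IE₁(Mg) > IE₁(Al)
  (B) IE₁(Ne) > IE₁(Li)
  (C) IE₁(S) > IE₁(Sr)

(A)

The general trend: first ionisation energy increases across a period and decreases down a group.
(A) Mg (period 3, group 2) vs Al (period 3, group 13): the stated order contradicts the simple trend.
(B) Ne (period 2, group 18) vs Li (period 2, group 1): the stated order agrees with the simple trend.
(C) S (period 3, group 16) vs Sr (period 5, group 2): the stated order agrees with the simple trend.
The exception is (A): Al's single 3p electron is easier to remove than one from Mg's filled 3s².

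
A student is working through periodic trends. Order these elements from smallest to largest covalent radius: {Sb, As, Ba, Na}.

As < Sb < Na < Ba

Radius decreases left→right (rising Z_eff, same n) and increases top→bottom (higher n).
Neither a single period nor a single group — weigh both effects.
Sb > As: they share group 15; the group trend gives Sb the larger value.
Na > Sb: the two effects oppose for this pair; the across-period effect wins (155 vs 140 pm).
Ba > Na: period and group pull opposite ways; the down-group shift dominates (196 vs 155 pm).
For reference (pm): Na 155, As 121, Sb 140, Ba 196.
So from smallest to largest: As < Sb < Na < Ba.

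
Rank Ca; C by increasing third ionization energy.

After 2 electrons have been removed, what remains? Ca²⁺ is the bare [Ar] core; C²⁺ still has 2 valence electrons.
Pulling an electron out of a noble-gas core costs far more than removing a remaining valence electron, so Ca sits at the high end of IE_3.
Approximate IE_3 values (kJ/mol): Ca 4912, C 4620.
Overall IE_3 order: C < Ca.

C < Ca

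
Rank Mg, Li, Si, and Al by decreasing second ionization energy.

Li, Al, Si, Mg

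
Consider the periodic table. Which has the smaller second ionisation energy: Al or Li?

Al

IE_2 is the cost of taking one more electron from the +1 cation: Al⁺ still has 2 valence electrons; Li⁺ is the bare [He] core.
Core electrons are held far more tightly than valence electrons, so Li tops the IE_2 order.
Approximate IE_2 values (kJ/mol): Al 1817, Li 7298.
Hence IE_2: Al < Li.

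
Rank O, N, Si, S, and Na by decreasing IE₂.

Na > O > N > S > Si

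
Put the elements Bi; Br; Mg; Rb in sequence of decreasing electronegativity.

Mg is in period 3, group 2; Br is in period 4, group 17; Rb is in period 5, group 1; Bi is in period 6, group 15.
Smaller atoms with higher effective nuclear charge are more electronegative.
Here both period and group differ, so the two effects have to be weighed against each other.
Mg > Rb: relative to Rb, both the across-period and down-group shifts push Mg's electronegativity up.
Bi > Mg: period and group pull opposite ways; the across-period shift dominates (2.02 vs 1.31).
Br > Bi: both effects reinforce here, so Br is clearly the higher of the two.
For reference (Pauling): Mg 1.31, Br 2.96, Rb 0.82, Bi 2.02.
So from highest to lowest: Br > Bi > Mg > Rb.

Br > Bi > Mg > Rb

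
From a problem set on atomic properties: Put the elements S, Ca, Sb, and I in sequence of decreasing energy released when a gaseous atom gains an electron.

Electron affinity generally becomes more exothermic across a period toward the halogens and less exothermic down a group.
Neither a single period nor a single group — weigh both effects.
Sb > Ca: period and group pull opposite ways; the across-period shift dominates (103 vs 2 kJ/mol).
S > Sb: both effects reinforce here, so S is clearly the higher of the two.
I > S: the two effects oppose for this pair; the across-period effect wins (295 vs 200 kJ/mol).
For reference (kJ/mol): S 200, Ca 2, Sb 103, I 295.
So from highest to lowest: I > S > Sb > Ca.

I > S > Sb > Ca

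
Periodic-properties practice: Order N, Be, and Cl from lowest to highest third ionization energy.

After 2 electrons have been removed, what remains? N²⁺ still has 3 valence electrons; Be²⁺ is the bare [He] core; Cl²⁺ still has 5 valence electrons.
Pulling an electron out of a noble-gas core costs far more than removing a remaining valence electron, so Be sits at the high end of IE_3.
Valence configurations: N²⁺ [He]2s²2p¹, Cl²⁺ [Ne]3s²3p³.
The numbers (kJ/mol): N 4578, Be 14849, Cl 3822.
Putting it together, IE_3: Cl < N < Be.

Cl < N < Be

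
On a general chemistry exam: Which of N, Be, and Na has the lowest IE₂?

Be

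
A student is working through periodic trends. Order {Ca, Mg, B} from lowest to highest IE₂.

IE_2 is the cost of taking one more electron from the +1 cation: Ca⁺ still has 1 valence electron; Mg⁺ still has 1 valence electron; B⁺ still has 2 valence electrons.
All are still removing valence electrons, so compare the +1 ions as you would atoms: IE_2 generally rises across a period (higher Z_eff) and falls down a group (larger shell), subject to the usual subshell exceptions.
Valence configurations: Ca⁺ [Ar]4s¹, Mg⁺ [Ne]3s¹, B⁺ [He]2s².
The numbers (kJ/mol): Ca 1145, Mg 1451, B 2427.
Overall IE_2 order: Ca < Mg < B.

Ca, Mg, B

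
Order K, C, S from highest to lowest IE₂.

K, C, S

Consider each +1 ion: K⁺ is the bare [Ar] core; C⁺ still has 3 valence electrons; S⁺ still has 5 valence electrons.
Core electrons are held far more tightly than valence electrons, so K tops the IE_2 order.
Valence configurations: C⁺ [He]2s²2p¹, S⁺ [Ne]3s²3p³.
The numbers (kJ/mol): K 3052, C 2353, S 2252.
Putting it together, IE_2: S < C < K.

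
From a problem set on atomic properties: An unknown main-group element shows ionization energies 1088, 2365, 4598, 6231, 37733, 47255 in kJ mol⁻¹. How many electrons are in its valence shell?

Look for the largest jump between consecutive ionization energies: IE5/IE4 ≈ 6.1, far larger than any earlier ratio.
That jump marks the point where a core electron is being removed. So the atom has 4 valence electrons.

4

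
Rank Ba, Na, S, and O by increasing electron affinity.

O is in period 2, group 16; Na is in period 3, group 1; S is in period 3, group 16; Ba is in period 6, group 2.
Atoms with high Z_eff and room in the valence shell (especially the halogens) have the most exothermic electron affinities.
Here both period and group differ, so the two effects have to be weighed against each other.
Na > Ba: the two effects oppose for this pair; the down-group effect wins (53 vs 14 kJ/mol).
O > Na: relative to Na, both the across-period and down-group shifts push O's electron affinity up.
S > O: this pair runs against the simple trend — see the exception note.
Note the exception: S has a higher electron affinity than O, contrary to the simple trend — the compact 2p subshell of O repels the added electron more than S's larger 3p does.
Tabulated electron affinity (kJ/mol): O 141, Na 53, S 200, Ba 14.
So from lowest to highest: Ba < Na < O < S.

Ba < Na < O < S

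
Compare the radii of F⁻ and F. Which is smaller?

F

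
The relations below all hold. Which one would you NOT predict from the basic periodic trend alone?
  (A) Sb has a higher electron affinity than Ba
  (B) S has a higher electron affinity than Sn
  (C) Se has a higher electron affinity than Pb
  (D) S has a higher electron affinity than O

The general trend: electron affinity increases across a period and decreases down a group.
(A) Sb (period 5, group 15) vs Ba (period 6, group 2): the stated order agrees with the simple trend.
(B) S (period 3, group 16) vs Sn (period 5, group 14): the stated order agrees with the simple trend.
(C) Se (period 4, group 16) vs Pb (period 6, group 14): the stated order agrees with the simple trend.
(D) S (period 3, group 16) vs O (period 2, group 16): the stated order contradicts the simple trend.
The exception is (D): the compact 2p subshell of O repels the added electron more than S's larger 3p does.

(D)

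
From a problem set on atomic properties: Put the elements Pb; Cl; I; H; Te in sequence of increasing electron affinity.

H is in period 1, group 1; Cl is in period 3, group 17; Te is in period 5, group 16; I is in period 5, group 17; Pb is in period 6, group 14.
Adding an electron releases more energy for atoms nearer the top right (short of the noble gases).
Here both period and group differ, so the two effects have to be weighed against each other.
H > Pb: the two effects oppose for this pair; the down-group effect wins (73 vs 35 kJ/mol).
Te > H: the two effects oppose for this pair; the across-period effect wins (190 vs 73 kJ/mol).
I > Te: I lies to the right of Te in period 5, so the across-period effect alone puts I higher.
Cl > I: Cl sits above I in group 17, so the down-group effect alone puts Cl higher.
For reference (kJ/mol): H 73, Cl 349, Te 190, I 295, Pb 35.
So from lowest to highest: Pb < H < Te < I < Cl.

Pb < H < Te < I < Cl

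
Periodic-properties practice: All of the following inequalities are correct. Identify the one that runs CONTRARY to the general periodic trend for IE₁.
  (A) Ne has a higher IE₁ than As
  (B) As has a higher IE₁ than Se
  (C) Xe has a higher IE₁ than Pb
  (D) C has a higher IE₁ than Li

The general trend: IE₁ increases across a period and decreases down a group.
(A) Ne (period 2, group 18) vs As (period 4, group 15): the stated order agrees with the simple trend.
(B) As (period 4, group 15) vs Se (period 4, group 16): the stated order contradicts the simple trend.
(C) Xe (period 5, group 18) vs Pb (period 6, group 14): the stated order agrees with the simple trend.
(D) C (period 2, group 14) vs Li (period 2, group 1): the stated order agrees with the simple trend.
The exception is (B): Se (4p⁴) ionizes more easily than half-filled As (4p³).

(B)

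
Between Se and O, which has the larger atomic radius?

Se

O is in period 2, group 16; Se is in period 4, group 16.
Moving right in a period, electrons are added to the same shell under a stronger nuclear pull, so atoms get smaller; moving down, a new shell is opened and atoms get larger.
All are in group 16, so atomic radius increases down the group.
So Se has the larger atomic radius (Se > O).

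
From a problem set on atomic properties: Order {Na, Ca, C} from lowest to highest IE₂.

Ca, C, Na

Consider each +1 ion: Na⁺ is the bare [Ne] core; Ca⁺ still has 1 valence electron; C⁺ still has 3 valence electrons.
Core electrons are held far more tightly than valence electrons, so Na tops the IE_2 order.
Valence configurations: Ca⁺ [Ar]4s¹, C⁺ [He]2s²2p¹.
Tabulated IE_2 (kJ/mol): Na 4562, Ca 1145, C 2353.
Putting it together, IE_2: Ca < C < Na.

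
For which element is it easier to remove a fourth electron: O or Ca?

Ca

IE_4 is the cost of taking one more electron from the +3 cation: O³⁺ still has 3 valence electrons; Ca³⁺ is already 1 electron into the core.
Usually core removal costs more than valence removal, but here the competition is close: a tightly held n=2 valence electron can cost more to remove than an n=3 core electron, so the actual values have to decide it.
Approximate IE_4 values (kJ/mol): O 7469, Ca 6491.
Hence IE_4: Ca < O.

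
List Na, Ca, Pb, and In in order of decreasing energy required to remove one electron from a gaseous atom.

Pb > Ca > In > Na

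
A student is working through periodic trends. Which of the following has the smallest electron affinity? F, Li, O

Li

Li is in period 2, group 1; O is in period 2, group 16; F is in period 2, group 17.
EA tends to increase across a period and decrease down a group, though the pattern is less regular than for IE or radius.
All lie in period 2, so electron affinity increases left to right.
The smallest electron affinity among these belongs to Li.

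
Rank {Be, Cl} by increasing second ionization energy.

After 1 electron has been removed, what remains? Be⁺ still has 1 valence electron; Cl⁺ still has 6 valence electrons.
All are still removing valence electrons, so compare the +1 ions as you would atoms: IE_2 generally rises across a period (higher Z_eff) and falls down a group (larger shell), subject to the usual subshell exceptions.
Valence configurations: Be⁺ [He]2s¹, Cl⁺ [Ne]3s²3p⁴.
Tabulated IE_2 (kJ/mol): Be 1757, Cl 2298.
Putting it together, IE_2: Be < Cl.

Be < Cl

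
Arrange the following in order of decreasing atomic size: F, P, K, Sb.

Atomic radius shrinks across a period as nuclear charge pulls the same shell inward, and grows down a group as new shells are added.
Here both period and group differ, so the two effects have to be weighed against each other.
P > F: both effects reinforce here, so P is clearly the larger of the two.
Sb > P: they share group 15; the group trend gives Sb the larger value.
K > Sb: period and group pull opposite ways; the across-period shift dominates (196 vs 140 pm).
Tabulated atomic radius (pm): F 64, P 111, K 196, Sb 140.
So from largest to smallest: K > Sb > P > F.

K > Sb > P > F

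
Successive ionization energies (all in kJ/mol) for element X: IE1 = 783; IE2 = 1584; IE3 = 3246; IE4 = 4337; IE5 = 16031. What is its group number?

Look for the largest jump between consecutive ionization energies: IE5/IE4 ≈ 3.7, far larger than any earlier ratio.
That jump marks the point where a core electron is being removed. So the atom has 4 valence electrons.
A main-group element with 4 valence electrons is in group 14.

Group 14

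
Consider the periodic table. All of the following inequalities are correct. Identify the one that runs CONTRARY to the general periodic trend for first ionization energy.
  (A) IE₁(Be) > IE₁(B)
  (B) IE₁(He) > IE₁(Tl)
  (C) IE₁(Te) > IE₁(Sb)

The general trend: first ionization energy increases across a period and decreases down a group.
(A) Be (period 2, group 2) vs B (period 2, group 13): the stated order contradicts the simple trend.
(B) He (period 1, group 18) vs Tl (period 6, group 13): the stated order agrees with the simple trend.
(C) Te (period 5, group 16) vs Sb (period 5, group 15): the stated order agrees with the simple trend.
The exception is (A): removing B's lone 2p electron is easier than breaking Be's filled 2s².

(A)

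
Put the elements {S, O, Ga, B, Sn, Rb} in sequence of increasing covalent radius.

O < B < S < Ga < Sn < Rb

B is in period 2, group 13; O is in period 2, group 16; S is in period 3, group 16; Ga is in period 4, group 13; Rb is in period 5, group 1; Sn is in period 5, group 14.
Radius decreases left→right (rising Z_eff, same n) and increases top→bottom (higher n).
Here both period and group differ, so the two effects have to be weighed against each other.
B > O: B lies to the left of O in period 2, so the across-period effect alone puts B larger.
S > B: the two effects oppose for this pair; the down-group effect wins (103 vs 85 pm).
Ga > S: relative to S, both the across-period and down-group shifts push Ga's atomic radius up.
Sn > Ga: period and group pull opposite ways; the down-group shift dominates (140 vs 124 pm).
Rb > Sn: both are in period 5; the period trend gives Rb the larger value.
Tabulated atomic radius (pm): B 85, O 63, S 103, Ga 124, Rb 210, Sn 140.
So from smallest to largest: O < B < S < Ga < Sn < Rb.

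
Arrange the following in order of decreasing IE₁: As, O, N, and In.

N is in period 2, group 15; O is in period 2, group 16; As is in period 4, group 15; In is in period 5, group 13.
First ionization energy rises across a period (greater Z_eff holds electrons more tightly) and falls down a group (valence electrons are farther from the nucleus).
These span different periods and groups, so the two trends combine.
As > In: relative to In, both the across-period and down-group shifts push As's first ionization energy up.
O > As: relative to As, both the across-period and down-group shifts push O's first ionization energy up.
N > O: this pair runs against the simple trend — see the exception note.
Note the exception: N has a higher first ionization energy than O, contrary to the simple trend — pairing an electron in O's 2p⁴ costs repulsion energy, so O ionizes more easily than half-filled N (2p³).
Approximate values (kJ/mol): N 1402, O 1314, As 947, In 558.
So from highest to lowest: N > O > As > In.

N, O, As, In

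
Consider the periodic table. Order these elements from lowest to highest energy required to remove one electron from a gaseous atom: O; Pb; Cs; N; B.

Cs < Pb < B < O < N

B is in period 2, group 13; N is in period 2, group 15; O is in period 2, group 16; Cs is in period 6, group 1; Pb is in period 6, group 14.
Across a period the outer electron is held more tightly (higher IE₁); down a group it sits in a higher shell, more shielded, and comes off more easily.
Neither a single period nor a single group — weigh both effects.
Pb > Cs: Pb lies to the right of Cs in period 6, so the across-period effect alone puts Pb higher.
B > Pb: the two effects oppose for this pair; the down-group effect wins (801 vs 716 kJ/mol).
O > B: both are in period 2; the period trend gives O the larger value.
N > O: this pair runs against the simple trend — see the exception note.
Note the exception: N has a higher first ionization energy than O, contrary to the simple trend — pairing an electron in O's 2p⁴ costs repulsion energy, so O ionizes more easily than half-filled N (2p³).
For reference (kJ/mol): B 801, N 1402, O 1314, Cs 376, Pb 716.
So from lowest to highest: Cs < Pb < B < O < N.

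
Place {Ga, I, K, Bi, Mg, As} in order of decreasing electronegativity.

Mg is in period 3, group 2; K is in period 4, group 1; Ga is in period 4, group 13; As is in period 4, group 15; I is in period 5, group 17; Bi is in period 6, group 15.
Electronegativity increases across a period and decreases down a group, tracking effective nuclear charge and atomic size.
Neither a single period nor a single group — weigh both effects.
Mg > K: both effects reinforce here, so Mg is clearly the higher of the two.
Ga > Mg: the two effects oppose for this pair; the across-period effect wins (1.81 vs 1.31).
Bi > Ga: period and group pull opposite ways; the across-period shift dominates (2.02 vs 1.81).
As > Bi: As sits above Bi in group 15, so the down-group effect alone puts As higher.
I > As: period and group pull opposite ways; the across-period shift dominates (2.66 vs 2.18).
Tabulated electronegativity (Pauling): Mg 1.31, K 0.82, Ga 1.81, As 2.18, I 2.66, Bi 2.02.
So from highest to lowest: I > As > Bi > Ga > Mg > K.

I > As > Bi > Ga > Mg > K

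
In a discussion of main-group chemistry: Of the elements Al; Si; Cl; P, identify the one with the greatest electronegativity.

Al is in period 3, group 13; Si is in period 3, group 14; P is in period 3, group 15; Cl is in period 3, group 17.
Atoms toward the upper right of the periodic table pull bonding electrons most strongly.
All lie in period 3, so electronegativity increases left to right.
The greatest electronegativity among these belongs to Cl.

Cl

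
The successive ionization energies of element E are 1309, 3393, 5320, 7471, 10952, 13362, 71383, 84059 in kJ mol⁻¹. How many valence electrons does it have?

6

Look for the largest jump between consecutive ionization energies: IE7/IE6 ≈ 5.3, far larger than any earlier ratio.
That jump marks the point where a core electron is being removed. So the atom has 6 valence electrons.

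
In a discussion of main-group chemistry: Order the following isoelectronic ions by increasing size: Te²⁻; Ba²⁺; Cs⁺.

All of these have 54 electrons, so size is governed by nuclear charge alone: the more protons, the stronger the pull on the same electron cloud, and the smaller the ion.
Nuclear charges: Ba²⁺ (Z=56), Cs⁺ (Z=55), Te²⁻ (Z=52).
Smallest to largest: Ba²⁺ < Cs⁺ < Te²⁻.

Ba²⁺ < Cs⁺ < Te²⁻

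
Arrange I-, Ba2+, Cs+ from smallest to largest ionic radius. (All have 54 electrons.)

Ba2+ < Cs+ < I-

All of these have 54 electrons, so size is governed by nuclear charge alone: the more protons, the stronger the pull on the same electron cloud, and the smaller the ion.
Nuclear charges: Ba2+ (Z=56), Cs+ (Z=55), I- (Z=53).
Smallest to largest: Ba2+ < Cs+ < I-.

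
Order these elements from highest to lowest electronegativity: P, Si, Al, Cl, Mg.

Cl > P > Si > Al > Mg

Atoms toward the upper right of the periodic table pull bonding electrons most strongly.
All lie in period 3, so electronegativity increases left to right.
So from highest to lowest: Cl > P > Si > Al > Mg.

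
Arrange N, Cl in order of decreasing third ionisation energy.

After 2 electrons have been removed, what remains? N²⁺ still has 3 valence electrons; Cl²⁺ still has 5 valence electrons.
All are still removing valence electrons, so compare the +2 ions as you would atoms: IE_3 generally rises across a period (higher Z_eff) and falls down a group (larger shell), subject to the usual subshell exceptions.
Valence configurations: N²⁺ [He]2s²2p¹, Cl²⁺ [Ne]3s²3p³.
Tabulated IE_3 (kJ/mol): N 4578, Cl 3822.
Overall IE_3 order: Cl < N.

N, Cl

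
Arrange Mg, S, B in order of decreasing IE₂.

B, S, Mg

IE_2 is the cost of taking one more electron from the +1 cation: Mg⁺ still has 1 valence electron; S⁺ still has 5 valence electrons; B⁺ still has 2 valence electrons.
All are still removing valence electrons, so compare the +1 ions as you would atoms: IE_2 generally rises across a period (higher Z_eff) and falls down a group (larger shell), subject to the usual subshell exceptions.
Valence configurations: Mg⁺ [Ne]3s¹, S⁺ [Ne]3s²3p³, B⁺ [He]2s².
Tabulated IE_2 (kJ/mol): Mg 1451, S 2252, B 2427.
So the second ionization energies run Mg < S < B.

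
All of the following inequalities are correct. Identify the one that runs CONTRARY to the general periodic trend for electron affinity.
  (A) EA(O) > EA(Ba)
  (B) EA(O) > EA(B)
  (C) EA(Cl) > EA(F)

(C)

The general trend: electron affinity increases across a period and decreases down a group.
(A) O (period 2, group 16) vs Ba (period 6, group 2): the stated order agrees with the simple trend.
(B) O (period 2, group 16) vs B (period 2, group 13): the stated order agrees with the simple trend.
(C) Cl (period 3, group 17) vs F (period 2, group 17): the stated order contradicts the simple trend.
The exception is (C): F's small 2p subshell makes the incoming electron feel strong e⁻–e⁻ repulsion, so Cl actually releases more energy on gaining an electron.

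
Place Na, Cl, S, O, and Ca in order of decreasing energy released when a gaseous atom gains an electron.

O is in period 2, group 16; Na is in period 3, group 1; S is in period 3, group 16; Cl is in period 3, group 17; Ca is in period 4, group 2.
Atoms with high Z_eff and room in the valence shell (especially the halogens) have the most exothermic electron affinities.
Here both period and group differ, so the two effects have to be weighed against each other.
Na > Ca: the two effects oppose for this pair; the down-group effect wins (53 vs 2 kJ/mol).
O > Na: relative to Na, both the across-period and down-group shifts push O's electron affinity up.
S > O: this pair runs against the simple trend — see the exception note.
Cl > S: Cl lies to the right of S in period 3, so the across-period effect alone puts Cl higher.
Note the exception: S has a higher electron affinity than O, contrary to the simple trend — the compact 2p subshell of O repels the added electron more than S's larger 3p does.
Approximate values (kJ/mol): O 141, Na 53, S 200, Cl 349, Ca 2.
So from highest to lowest: Cl > S > O > Na > Ca.

Cl > S > O > Na > Ca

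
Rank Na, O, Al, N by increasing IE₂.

Consider each +1 ion: Na⁺ is the bare [Ne] core; O⁺ still has 5 valence electrons; Al⁺ still has 2 valence electrons; N⁺ still has 4 valence electrons.
Pulling an electron out of a noble-gas core costs far more than removing a remaining valence electron, so Na sits at the high end of IE_2.
Valence configurations: O⁺ [He]2s²2p³, Al⁺ [Ne]3s², N⁺ [He]2s²2p².
The numbers (kJ/mol): Na 4562, O 3388, Al 1817, N 2856.
Hence IE_2: Al < N < O < Na.

Al, N, O, Na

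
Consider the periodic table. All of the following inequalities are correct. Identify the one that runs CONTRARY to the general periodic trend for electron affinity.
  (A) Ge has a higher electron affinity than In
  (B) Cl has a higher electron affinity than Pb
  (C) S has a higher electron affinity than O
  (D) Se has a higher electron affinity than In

(C)

The general trend: electron affinity increases across a period and decreases down a group.
(A) Ge (period 4, group 14) vs In (period 5, group 13): the stated order agrees with the simple trend.
(B) Cl (period 3, group 17) vs Pb (period 6, group 14): the stated order agrees with the simple trend.
(C) S (period 3, group 16) vs O (period 2, group 16): the stated order contradicts the simple trend.
(D) Se (period 4, group 16) vs In (period 5, group 13): the stated order agrees with the simple trend.
The exception is (C): the compact 2p subshell of O repels the added electron more than S's larger 3p does.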